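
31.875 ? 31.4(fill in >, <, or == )>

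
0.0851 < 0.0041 False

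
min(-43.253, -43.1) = -43.253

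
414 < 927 True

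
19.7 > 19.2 True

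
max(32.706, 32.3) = 32.706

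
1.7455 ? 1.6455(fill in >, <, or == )>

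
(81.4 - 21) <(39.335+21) False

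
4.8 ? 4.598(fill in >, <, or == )>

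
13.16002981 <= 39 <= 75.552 True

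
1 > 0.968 True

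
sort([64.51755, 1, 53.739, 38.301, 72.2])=[1, 38.301, 53.739, 64.51755, 72.2]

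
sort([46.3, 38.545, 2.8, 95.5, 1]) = [1, 2.8, 38.545, 46.3, 95.5]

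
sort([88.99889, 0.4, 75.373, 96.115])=[0.4, 75.373, 88.99889, 96.115]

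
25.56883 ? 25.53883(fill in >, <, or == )>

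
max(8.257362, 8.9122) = 8.9122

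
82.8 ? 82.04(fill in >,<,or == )>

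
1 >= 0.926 True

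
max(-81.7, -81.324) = -81.324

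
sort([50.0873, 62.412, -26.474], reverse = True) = [62.412, 50.0873, -26.474]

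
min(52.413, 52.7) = 52.413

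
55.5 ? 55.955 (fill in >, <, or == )<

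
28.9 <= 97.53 True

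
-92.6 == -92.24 False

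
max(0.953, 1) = 1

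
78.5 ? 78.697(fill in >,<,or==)<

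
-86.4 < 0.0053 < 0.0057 True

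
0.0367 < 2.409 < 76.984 True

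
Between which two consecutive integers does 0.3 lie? 0 and 1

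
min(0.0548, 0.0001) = 0.0001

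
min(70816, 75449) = 70816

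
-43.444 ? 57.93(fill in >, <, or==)<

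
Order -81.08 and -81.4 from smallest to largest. -81.4, -81.08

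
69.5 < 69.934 True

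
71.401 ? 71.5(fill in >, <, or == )<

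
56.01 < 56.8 True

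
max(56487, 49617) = 56487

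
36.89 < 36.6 False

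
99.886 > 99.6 True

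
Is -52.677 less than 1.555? Yes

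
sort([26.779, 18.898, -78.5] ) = [-78.5, 18.898, 26.779]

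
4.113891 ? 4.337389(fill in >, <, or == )<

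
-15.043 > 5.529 False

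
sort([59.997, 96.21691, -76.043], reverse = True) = [96.21691, 59.997, -76.043]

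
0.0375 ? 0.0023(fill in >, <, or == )>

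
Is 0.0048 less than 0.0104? Yes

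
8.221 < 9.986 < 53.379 True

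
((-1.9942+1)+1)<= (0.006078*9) True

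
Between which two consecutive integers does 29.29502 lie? 29 and 30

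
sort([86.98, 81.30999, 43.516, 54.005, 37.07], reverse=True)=[86.98, 81.30999, 54.005, 43.516, 37.07]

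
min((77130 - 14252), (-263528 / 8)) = -32941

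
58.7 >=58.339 True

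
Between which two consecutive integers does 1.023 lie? 1 and 2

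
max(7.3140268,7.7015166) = 7.7015166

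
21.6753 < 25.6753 True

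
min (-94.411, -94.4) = -94.411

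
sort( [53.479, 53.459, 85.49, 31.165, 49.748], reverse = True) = [85.49, 53.479, 53.459, 49.748, 31.165]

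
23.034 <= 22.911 False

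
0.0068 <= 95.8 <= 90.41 False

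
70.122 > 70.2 False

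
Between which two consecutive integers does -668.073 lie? -669 and -668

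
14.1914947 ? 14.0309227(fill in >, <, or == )>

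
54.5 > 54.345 True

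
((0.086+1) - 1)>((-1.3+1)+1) False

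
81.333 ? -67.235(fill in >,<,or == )>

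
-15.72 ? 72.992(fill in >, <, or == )<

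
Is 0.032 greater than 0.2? No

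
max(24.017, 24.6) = 24.6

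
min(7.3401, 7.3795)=7.3401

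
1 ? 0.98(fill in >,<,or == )>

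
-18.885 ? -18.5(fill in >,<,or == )<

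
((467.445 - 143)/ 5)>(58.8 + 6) True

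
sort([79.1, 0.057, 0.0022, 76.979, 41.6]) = [0.0022, 0.057, 41.6, 76.979, 79.1]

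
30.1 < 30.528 True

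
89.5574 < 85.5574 False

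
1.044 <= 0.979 False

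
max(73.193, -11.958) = 73.193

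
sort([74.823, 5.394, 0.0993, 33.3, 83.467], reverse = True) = [83.467, 74.823, 33.3, 5.394, 0.0993]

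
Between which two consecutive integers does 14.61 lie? 14 and 15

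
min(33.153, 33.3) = 33.153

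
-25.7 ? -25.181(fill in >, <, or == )<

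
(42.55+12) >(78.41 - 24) True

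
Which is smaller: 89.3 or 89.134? 89.134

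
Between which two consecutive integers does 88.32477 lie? 88 and 89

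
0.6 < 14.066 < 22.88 True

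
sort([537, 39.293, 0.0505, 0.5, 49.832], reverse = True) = [537, 49.832, 39.293, 0.5, 0.0505]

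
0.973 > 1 False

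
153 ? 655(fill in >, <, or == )<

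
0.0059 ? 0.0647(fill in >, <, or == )<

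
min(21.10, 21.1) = 21.10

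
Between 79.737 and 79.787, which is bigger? 79.787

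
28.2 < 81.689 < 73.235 False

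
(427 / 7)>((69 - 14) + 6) False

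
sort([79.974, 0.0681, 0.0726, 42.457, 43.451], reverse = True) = [79.974, 43.451, 42.457, 0.0726, 0.0681]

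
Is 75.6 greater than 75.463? Yes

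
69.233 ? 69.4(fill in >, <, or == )<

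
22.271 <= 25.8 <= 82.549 True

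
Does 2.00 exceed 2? No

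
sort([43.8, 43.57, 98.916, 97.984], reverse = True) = [98.916, 97.984, 43.8, 43.57]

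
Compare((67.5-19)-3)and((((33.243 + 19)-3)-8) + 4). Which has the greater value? ((67.5-19)-3)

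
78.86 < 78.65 False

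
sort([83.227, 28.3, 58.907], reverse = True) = [83.227, 58.907, 28.3]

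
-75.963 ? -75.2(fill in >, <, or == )<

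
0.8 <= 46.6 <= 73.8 True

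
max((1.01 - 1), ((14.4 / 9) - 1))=0.6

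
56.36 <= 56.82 True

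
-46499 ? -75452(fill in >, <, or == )>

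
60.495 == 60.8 False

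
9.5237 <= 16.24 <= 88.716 True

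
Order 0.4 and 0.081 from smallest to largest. 0.081, 0.4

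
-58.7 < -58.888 False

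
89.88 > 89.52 True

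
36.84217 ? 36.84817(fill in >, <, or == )<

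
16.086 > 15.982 True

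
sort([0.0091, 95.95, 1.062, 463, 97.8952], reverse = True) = [463, 97.8952, 95.95, 1.062, 0.0091]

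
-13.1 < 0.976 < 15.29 True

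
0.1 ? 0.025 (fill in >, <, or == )>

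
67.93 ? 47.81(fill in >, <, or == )>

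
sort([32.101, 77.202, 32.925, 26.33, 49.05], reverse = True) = [77.202, 49.05, 32.925, 32.101, 26.33]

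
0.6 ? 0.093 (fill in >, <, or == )>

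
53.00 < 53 False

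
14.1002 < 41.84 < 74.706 True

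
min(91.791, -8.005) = -8.005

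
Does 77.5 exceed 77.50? No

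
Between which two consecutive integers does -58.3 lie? -59 and -58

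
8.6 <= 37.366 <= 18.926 False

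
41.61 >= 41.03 True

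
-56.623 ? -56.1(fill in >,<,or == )<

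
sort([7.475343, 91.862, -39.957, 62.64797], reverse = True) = [91.862, 62.64797, 7.475343, -39.957]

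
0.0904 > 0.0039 True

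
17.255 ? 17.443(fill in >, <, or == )<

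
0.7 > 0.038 True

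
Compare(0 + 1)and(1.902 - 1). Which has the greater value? (0 + 1)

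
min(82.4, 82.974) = 82.4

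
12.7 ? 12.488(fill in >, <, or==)>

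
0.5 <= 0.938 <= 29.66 True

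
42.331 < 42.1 False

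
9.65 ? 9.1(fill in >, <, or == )>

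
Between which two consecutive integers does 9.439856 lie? 9 and 10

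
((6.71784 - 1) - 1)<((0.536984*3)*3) True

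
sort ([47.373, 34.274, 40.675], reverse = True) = [47.373, 40.675, 34.274]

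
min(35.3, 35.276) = 35.276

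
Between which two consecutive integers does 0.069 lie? 0 and 1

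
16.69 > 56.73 False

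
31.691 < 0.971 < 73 False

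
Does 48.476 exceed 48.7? No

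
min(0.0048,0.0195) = 0.0048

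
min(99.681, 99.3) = 99.3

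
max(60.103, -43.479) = 60.103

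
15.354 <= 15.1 False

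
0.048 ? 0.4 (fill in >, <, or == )<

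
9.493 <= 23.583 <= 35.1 True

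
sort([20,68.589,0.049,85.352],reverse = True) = [85.352,68.589,20,0.049]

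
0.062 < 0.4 True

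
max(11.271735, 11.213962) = 11.271735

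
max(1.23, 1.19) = 1.23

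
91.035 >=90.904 True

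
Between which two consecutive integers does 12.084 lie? 12 and 13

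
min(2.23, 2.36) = 2.23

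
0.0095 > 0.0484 False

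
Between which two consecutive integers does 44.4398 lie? 44 and 45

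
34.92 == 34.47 False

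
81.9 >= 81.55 True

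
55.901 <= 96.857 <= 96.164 False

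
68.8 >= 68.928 False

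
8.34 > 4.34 True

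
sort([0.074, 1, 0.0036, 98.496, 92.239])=[0.0036, 0.074, 1, 92.239, 98.496]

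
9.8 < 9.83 True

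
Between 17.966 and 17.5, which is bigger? 17.966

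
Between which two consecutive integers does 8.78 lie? 8 and 9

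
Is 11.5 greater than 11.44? Yes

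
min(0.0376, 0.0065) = 0.0065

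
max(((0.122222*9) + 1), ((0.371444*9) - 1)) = 2.342996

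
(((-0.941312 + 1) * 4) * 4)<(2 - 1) True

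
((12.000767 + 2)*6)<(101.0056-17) True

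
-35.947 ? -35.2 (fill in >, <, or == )<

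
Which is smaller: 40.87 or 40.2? 40.2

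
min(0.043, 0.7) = 0.043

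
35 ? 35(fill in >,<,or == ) ==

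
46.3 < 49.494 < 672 True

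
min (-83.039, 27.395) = -83.039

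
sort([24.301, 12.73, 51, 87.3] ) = [12.73, 24.301, 51, 87.3]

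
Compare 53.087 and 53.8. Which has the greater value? 53.8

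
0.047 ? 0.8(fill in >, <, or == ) <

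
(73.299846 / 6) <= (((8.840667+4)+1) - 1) True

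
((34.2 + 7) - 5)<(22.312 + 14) True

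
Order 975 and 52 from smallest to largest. 52, 975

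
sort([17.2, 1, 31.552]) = [1, 17.2, 31.552]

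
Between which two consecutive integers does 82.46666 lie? 82 and 83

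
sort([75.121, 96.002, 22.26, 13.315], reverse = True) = [96.002, 75.121, 22.26, 13.315]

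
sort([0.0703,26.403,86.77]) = [0.0703,26.403,86.77]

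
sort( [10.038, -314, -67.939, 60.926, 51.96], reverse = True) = [60.926, 51.96, 10.038, -67.939, -314]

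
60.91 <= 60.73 False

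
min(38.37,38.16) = 38.16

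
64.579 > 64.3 True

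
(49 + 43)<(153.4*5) True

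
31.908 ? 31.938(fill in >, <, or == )<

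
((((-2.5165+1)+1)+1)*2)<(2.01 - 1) True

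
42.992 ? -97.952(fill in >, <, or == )>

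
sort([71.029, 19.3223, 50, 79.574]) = [19.3223, 50, 71.029, 79.574]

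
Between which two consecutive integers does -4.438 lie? -5 and -4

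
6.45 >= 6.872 False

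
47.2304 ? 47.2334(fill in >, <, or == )<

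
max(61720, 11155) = 61720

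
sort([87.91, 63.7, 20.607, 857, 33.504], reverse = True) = [857, 87.91, 63.7, 33.504, 20.607]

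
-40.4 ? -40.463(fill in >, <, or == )>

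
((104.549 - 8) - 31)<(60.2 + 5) False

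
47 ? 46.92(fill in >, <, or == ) >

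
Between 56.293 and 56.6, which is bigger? 56.6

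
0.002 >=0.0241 False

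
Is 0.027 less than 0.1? Yes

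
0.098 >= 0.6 False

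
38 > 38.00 False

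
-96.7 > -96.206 False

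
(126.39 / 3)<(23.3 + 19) True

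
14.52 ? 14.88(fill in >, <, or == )<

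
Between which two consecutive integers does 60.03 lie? 60 and 61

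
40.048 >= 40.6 False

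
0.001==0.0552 False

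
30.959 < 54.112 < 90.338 True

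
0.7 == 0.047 False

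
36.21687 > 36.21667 True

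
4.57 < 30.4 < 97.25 True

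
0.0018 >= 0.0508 False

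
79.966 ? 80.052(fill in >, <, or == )<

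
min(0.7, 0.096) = 0.096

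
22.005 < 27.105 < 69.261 True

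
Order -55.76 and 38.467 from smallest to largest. -55.76, 38.467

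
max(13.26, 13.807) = 13.807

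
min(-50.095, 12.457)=-50.095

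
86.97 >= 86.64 True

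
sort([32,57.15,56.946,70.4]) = [32,56.946,57.15,70.4]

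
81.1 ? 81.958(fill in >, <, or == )<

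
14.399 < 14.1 False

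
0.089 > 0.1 False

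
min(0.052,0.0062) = 0.0062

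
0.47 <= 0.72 True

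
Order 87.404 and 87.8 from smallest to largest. 87.404, 87.8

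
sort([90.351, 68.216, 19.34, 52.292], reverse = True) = [90.351, 68.216, 52.292, 19.34]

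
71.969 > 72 False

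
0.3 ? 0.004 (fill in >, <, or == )>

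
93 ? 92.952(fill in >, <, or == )>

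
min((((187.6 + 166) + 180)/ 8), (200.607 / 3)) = 66.7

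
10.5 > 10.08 True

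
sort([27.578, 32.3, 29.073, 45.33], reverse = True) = [45.33, 32.3, 29.073, 27.578]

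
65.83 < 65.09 False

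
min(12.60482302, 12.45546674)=12.45546674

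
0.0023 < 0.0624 True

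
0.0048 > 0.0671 False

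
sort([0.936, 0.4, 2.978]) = [0.4, 0.936, 2.978]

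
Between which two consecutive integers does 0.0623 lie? 0 and 1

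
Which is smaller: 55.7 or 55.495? 55.495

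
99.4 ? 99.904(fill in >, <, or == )<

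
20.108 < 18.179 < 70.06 False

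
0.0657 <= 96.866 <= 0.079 False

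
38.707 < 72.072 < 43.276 False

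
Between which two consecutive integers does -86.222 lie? -87 and -86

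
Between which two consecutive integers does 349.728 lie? 349 and 350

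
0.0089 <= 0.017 True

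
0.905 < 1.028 True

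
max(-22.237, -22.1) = -22.1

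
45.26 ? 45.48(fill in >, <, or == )<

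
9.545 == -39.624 False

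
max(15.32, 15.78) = 15.78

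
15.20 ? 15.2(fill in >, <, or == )==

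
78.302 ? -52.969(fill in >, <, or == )>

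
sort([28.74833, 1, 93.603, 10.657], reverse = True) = [93.603, 28.74833, 10.657, 1]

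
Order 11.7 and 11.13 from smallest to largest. 11.13, 11.7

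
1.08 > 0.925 True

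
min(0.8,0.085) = 0.085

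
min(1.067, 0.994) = 0.994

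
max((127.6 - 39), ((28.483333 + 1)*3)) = 88.6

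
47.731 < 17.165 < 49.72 False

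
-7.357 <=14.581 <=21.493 True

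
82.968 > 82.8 True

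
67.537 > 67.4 True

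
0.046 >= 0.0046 True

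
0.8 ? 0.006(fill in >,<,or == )>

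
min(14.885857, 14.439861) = 14.439861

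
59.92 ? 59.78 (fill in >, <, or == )>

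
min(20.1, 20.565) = 20.1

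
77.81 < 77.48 False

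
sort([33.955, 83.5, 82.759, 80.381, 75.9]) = [33.955, 75.9, 80.381, 82.759, 83.5]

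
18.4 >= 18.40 True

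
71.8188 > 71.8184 True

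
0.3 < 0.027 False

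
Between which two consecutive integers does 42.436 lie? 42 and 43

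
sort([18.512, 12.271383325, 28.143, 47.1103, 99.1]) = [12.271383325, 18.512, 28.143, 47.1103, 99.1]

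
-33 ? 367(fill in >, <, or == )<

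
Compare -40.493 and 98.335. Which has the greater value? 98.335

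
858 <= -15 False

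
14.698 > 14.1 True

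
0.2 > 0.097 True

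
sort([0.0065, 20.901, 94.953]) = [0.0065, 20.901, 94.953]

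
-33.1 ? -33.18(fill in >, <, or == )>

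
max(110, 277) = 277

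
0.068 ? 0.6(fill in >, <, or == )<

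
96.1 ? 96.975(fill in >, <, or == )<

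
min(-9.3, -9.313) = -9.313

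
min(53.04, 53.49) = 53.04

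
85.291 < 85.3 True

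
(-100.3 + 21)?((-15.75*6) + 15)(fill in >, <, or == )>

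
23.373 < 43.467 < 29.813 False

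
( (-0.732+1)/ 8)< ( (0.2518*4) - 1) False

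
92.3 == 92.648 False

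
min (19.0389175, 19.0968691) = 19.0389175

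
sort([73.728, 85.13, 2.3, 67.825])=[2.3, 67.825, 73.728, 85.13]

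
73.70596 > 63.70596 True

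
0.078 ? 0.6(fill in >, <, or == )<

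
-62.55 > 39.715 False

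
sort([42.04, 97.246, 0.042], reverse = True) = [97.246, 42.04, 0.042]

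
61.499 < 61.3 False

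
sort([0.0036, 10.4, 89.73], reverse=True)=[89.73, 10.4, 0.0036]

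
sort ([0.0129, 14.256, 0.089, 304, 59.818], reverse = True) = [304, 59.818, 14.256, 0.089, 0.0129]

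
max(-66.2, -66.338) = -66.2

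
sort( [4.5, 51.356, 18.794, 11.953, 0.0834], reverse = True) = [51.356, 18.794, 11.953, 4.5, 0.0834]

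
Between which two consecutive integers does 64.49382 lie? 64 and 65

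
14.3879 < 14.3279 False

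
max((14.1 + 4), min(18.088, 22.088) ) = 18.1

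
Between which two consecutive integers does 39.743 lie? 39 and 40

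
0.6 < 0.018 False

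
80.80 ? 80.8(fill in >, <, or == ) ==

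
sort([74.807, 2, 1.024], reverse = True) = [74.807, 2, 1.024]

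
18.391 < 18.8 True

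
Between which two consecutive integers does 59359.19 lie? 59359 and 59360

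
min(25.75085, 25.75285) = 25.75085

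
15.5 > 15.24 True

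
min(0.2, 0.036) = 0.036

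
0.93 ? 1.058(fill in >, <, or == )<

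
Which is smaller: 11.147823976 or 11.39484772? 11.147823976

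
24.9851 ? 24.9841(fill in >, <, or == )>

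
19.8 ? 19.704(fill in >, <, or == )>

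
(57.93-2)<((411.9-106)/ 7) False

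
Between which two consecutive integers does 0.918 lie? 0 and 1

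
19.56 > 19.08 True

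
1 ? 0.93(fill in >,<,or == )>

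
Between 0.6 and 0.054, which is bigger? 0.6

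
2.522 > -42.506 True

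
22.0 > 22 False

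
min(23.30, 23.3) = 23.30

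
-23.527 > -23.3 False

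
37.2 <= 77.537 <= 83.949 True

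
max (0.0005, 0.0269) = 0.0269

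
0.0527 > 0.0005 True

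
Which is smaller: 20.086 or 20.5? 20.086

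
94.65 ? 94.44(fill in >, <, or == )>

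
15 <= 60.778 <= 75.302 True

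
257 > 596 False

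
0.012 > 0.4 False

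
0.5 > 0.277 True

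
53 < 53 False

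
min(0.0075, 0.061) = 0.0075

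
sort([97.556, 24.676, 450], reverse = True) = [450, 97.556, 24.676]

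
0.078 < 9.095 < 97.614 True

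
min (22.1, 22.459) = 22.1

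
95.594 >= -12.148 True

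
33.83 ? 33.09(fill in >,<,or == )>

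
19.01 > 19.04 False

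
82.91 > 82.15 True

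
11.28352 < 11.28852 True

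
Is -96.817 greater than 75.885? No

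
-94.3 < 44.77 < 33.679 False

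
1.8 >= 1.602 True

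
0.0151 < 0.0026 False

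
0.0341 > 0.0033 True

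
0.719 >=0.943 False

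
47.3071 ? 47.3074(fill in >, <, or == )<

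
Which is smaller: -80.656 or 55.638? -80.656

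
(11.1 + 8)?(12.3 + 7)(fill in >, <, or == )<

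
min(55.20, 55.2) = 55.20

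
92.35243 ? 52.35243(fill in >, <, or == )>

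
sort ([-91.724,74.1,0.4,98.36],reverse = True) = [98.36,74.1,0.4,-91.724]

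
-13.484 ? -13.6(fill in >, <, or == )>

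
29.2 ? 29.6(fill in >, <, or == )<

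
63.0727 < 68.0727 True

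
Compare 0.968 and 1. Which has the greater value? 1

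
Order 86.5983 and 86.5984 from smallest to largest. 86.5983,86.5984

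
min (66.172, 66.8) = 66.172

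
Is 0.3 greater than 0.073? Yes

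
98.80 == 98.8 True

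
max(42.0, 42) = 42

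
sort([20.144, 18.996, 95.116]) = [18.996, 20.144, 95.116]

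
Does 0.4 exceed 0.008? Yes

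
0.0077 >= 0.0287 False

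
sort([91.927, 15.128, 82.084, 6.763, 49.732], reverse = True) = [91.927, 82.084, 49.732, 15.128, 6.763]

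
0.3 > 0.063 True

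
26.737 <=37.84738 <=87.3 True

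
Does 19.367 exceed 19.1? Yes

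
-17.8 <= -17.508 True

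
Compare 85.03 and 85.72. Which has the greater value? 85.72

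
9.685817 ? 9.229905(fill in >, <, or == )>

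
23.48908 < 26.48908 True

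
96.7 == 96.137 False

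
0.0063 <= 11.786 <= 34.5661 True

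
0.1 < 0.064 False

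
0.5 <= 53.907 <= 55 True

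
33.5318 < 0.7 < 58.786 False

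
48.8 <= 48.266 False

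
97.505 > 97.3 True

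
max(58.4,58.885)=58.885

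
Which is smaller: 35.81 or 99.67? 35.81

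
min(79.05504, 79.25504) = 79.05504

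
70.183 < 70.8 True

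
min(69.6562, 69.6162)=69.6162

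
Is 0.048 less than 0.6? Yes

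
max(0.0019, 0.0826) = 0.0826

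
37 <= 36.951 False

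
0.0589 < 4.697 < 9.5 True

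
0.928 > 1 False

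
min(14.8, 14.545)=14.545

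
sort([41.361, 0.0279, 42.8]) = [0.0279, 41.361, 42.8]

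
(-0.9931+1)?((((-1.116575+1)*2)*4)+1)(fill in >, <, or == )<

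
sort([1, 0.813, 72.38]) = [0.813, 1, 72.38]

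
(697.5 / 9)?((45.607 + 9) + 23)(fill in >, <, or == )<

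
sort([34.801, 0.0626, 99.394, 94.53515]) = [0.0626, 34.801, 94.53515, 99.394]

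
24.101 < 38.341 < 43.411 True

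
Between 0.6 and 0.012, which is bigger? 0.6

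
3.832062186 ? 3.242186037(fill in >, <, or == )>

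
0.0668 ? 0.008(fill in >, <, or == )>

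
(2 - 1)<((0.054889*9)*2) False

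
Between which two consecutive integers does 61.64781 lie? 61 and 62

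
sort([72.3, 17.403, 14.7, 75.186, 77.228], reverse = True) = [77.228, 75.186, 72.3, 17.403, 14.7]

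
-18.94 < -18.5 True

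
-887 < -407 True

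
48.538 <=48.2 False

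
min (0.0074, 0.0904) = 0.0074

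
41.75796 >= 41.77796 False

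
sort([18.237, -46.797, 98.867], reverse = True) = [98.867, 18.237, -46.797]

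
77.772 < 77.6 False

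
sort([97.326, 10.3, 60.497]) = [10.3, 60.497, 97.326]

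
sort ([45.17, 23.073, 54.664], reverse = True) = [54.664, 45.17, 23.073]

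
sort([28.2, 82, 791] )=[28.2, 82, 791]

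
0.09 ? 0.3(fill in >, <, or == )<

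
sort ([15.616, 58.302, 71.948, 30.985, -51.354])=[-51.354, 15.616, 30.985, 58.302, 71.948]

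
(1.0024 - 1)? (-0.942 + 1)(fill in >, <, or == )<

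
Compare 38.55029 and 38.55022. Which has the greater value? 38.55029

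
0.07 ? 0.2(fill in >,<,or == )<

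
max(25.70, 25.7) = 25.7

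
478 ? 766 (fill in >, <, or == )<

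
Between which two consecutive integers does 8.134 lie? 8 and 9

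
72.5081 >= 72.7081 False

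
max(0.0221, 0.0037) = 0.0221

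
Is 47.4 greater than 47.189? Yes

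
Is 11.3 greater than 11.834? No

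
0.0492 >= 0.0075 True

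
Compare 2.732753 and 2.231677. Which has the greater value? 2.732753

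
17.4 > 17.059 True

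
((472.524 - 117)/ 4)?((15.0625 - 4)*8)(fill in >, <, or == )>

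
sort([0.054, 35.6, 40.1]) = [0.054, 35.6, 40.1]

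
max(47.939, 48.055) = 48.055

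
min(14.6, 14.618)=14.6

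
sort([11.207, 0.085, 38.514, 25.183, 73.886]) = [0.085, 11.207, 25.183, 38.514, 73.886]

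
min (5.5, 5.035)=5.035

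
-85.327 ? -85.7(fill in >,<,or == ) >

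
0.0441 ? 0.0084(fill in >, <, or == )>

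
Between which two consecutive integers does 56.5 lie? 56 and 57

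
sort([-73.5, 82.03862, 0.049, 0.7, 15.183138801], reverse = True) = [82.03862, 15.183138801, 0.7, 0.049, -73.5]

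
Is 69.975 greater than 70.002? No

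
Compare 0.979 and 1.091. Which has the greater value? 1.091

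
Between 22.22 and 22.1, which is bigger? 22.22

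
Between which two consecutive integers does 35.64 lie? 35 and 36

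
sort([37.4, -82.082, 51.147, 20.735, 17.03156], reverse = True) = [51.147, 37.4, 20.735, 17.03156, -82.082]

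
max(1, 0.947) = 1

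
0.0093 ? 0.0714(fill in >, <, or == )<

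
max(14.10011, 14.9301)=14.9301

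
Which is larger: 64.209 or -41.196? 64.209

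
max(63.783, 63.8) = 63.8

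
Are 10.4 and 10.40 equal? Yes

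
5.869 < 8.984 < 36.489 True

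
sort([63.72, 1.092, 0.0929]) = [0.0929, 1.092, 63.72]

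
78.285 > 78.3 False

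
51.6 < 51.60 False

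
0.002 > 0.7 False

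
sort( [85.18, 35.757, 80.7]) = [35.757, 80.7, 85.18]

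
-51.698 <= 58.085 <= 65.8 True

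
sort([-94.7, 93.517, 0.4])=[-94.7, 0.4, 93.517]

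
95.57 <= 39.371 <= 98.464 False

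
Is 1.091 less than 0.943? No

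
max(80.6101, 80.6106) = 80.6106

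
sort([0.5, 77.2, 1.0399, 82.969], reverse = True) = [82.969, 77.2, 1.0399, 0.5]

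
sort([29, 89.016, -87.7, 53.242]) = [-87.7, 29, 53.242, 89.016]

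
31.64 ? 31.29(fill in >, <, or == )>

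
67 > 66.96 True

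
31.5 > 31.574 False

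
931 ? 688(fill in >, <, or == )>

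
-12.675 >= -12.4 False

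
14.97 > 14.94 True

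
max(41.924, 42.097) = 42.097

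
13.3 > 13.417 False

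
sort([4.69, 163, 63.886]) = [4.69, 63.886, 163]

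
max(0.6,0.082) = 0.6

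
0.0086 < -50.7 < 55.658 False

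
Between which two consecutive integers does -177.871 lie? -178 and -177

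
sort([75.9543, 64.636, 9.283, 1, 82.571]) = [1, 9.283, 64.636, 75.9543, 82.571]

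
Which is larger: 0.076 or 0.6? 0.6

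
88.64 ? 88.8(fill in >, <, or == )<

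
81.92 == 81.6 False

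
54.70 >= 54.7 True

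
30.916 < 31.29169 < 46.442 True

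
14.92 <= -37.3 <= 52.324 False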